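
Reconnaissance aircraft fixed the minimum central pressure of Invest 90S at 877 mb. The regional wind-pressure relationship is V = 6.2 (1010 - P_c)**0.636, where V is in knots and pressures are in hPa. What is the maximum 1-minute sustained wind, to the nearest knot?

ΔP = 1010 − 877 = 133 mb.
133^0.636 ≈ 22.427.
V ≈ 6.2 × 22.427 ≈ 139.0 kt.

139 kt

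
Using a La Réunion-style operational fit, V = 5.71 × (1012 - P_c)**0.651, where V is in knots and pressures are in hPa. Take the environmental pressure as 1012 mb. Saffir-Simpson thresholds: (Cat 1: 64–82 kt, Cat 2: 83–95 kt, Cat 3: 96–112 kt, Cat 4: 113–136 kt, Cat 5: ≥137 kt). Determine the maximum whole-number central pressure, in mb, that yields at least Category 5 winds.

Category 5 begins at V = 137 kt.
Required ΔP = (137/5.71)^(1/0.651) = 23.993^1.536 ≈ 131.81 mb.
P_c ≤ 1012 − 131.81 = 880.19, so the highest integer P_c is 880 mb.

880 mb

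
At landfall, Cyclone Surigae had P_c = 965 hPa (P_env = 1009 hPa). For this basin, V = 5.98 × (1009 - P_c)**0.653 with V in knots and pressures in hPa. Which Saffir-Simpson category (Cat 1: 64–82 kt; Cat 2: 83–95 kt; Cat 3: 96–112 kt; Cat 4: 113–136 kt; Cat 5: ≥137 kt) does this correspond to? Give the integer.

1

ΔP = 1009 − 965 = 44 hPa.
V ≈ 5.98 × 44^0.653 = 5.98 × 11.84 ≈ 71 kt.
71 kt falls in the Category 1 band.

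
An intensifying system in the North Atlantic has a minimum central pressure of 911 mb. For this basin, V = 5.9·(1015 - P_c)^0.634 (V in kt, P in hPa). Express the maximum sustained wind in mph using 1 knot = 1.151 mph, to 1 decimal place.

129.0 mph

ΔP = 1015 − 911 = 104 mb.
V ≈ 5.9 × 104^0.634 = 5.9 × 19.002 ≈ 112.112 kt.
112.112 × 1.151 ≈ 129.04 mph → 129.0 mph.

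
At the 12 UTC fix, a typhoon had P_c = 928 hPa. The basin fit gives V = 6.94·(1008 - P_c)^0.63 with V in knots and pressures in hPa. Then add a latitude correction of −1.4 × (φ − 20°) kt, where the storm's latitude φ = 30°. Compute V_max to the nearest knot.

96 kt

ΔP = 1008 − 928 = 80 hPa.
80^0.63 ≈ 15.811.
V ≈ 6.94 × 15.811 ≈ 109.7 kt.
Latitude correction: −1.4 × (30 − 20) = -14 kt.
Corrected V ≈ 95.7 kt → 96 kt.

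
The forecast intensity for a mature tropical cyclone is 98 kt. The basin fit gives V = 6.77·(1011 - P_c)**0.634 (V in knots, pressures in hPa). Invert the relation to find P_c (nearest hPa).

ΔP = (V / 6.77)^(1/0.634) = (98/6.77)^1.577.
98/6.77 = 14.476; 14.476^1.577 ≈ 67.71 hPa.
P_c = 1011 − 67.71 = 943.29 ≈ 943 hPa.

943 hPa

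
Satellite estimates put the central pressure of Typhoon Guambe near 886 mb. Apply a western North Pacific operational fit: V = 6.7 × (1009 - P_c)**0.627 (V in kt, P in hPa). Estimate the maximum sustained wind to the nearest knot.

ΔP = 1009 − 886 = 123 mb.
123^0.627 ≈ 20.435.
V ≈ 6.7 × 20.435 ≈ 136.9 kt.

137 kt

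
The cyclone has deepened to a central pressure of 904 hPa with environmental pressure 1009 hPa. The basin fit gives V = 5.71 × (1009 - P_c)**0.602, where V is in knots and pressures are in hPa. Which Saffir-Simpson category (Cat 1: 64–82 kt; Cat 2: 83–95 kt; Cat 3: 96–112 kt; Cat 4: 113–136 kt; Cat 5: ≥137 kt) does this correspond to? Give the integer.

ΔP = 1009 − 904 = 105 hPa.
V ≈ 5.71 × 105^0.602 = 5.71 × 16.47 ≈ 94 kt.
94 kt falls in the Category 2 band.

2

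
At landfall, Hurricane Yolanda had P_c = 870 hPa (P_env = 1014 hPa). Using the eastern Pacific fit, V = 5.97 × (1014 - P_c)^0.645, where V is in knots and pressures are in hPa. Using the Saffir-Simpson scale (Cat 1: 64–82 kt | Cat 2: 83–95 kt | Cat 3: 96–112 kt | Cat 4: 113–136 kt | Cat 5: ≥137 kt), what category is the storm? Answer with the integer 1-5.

5

ΔP = 1014 − 870 = 144 hPa.
V ≈ 5.97 × 144^0.645 = 5.97 × 24.67 ≈ 147 kt.
147 kt falls in the Category 5 band.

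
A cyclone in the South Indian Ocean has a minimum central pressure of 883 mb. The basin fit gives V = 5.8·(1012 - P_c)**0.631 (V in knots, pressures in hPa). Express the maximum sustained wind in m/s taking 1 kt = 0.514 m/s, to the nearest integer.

64 m/s

ΔP = 1012 − 883 = 129 mb.
V ≈ 5.8 × 129^0.631 = 5.8 × 21.468 ≈ 124.512 kt.
124.512 × 0.514 ≈ 64.00 m/s → 64 m/s.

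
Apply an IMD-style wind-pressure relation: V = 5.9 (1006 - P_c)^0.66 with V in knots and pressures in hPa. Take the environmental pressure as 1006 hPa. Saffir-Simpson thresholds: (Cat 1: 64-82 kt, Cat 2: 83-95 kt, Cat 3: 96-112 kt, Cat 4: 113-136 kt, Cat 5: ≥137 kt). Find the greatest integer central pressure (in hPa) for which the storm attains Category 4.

Category 4 begins at V = 113 kt.
Required ΔP = (113/5.9)^(1/0.66) = 19.153^1.515 ≈ 87.65 hPa.
P_c ≤ 1006 − 87.65 = 918.35, so the highest integer P_c is 918 hPa.

918 hPa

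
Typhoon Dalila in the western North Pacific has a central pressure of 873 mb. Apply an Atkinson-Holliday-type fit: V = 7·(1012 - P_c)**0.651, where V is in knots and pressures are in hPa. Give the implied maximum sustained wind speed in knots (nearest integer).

174 kt

ΔP = 1012 − 873 = 139 mb.
139^0.651 ≈ 24.837.
V ≈ 7 × 24.837 ≈ 173.9 kt.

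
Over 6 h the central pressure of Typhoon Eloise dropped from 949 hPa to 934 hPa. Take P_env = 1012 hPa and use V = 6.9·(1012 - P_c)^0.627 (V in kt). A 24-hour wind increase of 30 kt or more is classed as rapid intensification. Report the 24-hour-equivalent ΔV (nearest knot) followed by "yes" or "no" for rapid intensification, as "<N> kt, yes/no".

53 kt, yes

V₁: ΔP = 63, V ≈ 6.9 × 63^0.627 ≈ 92.69 kt.
V₂: ΔP = 78, V ≈ 6.9 × 78^0.627 ≈ 105.97 kt.
ΔV over 6 h = 13.28 kt → 24 h equivalent = 13.28 × 24/6 ≈ 53.12 kt.
53 kt ≥ 30 kt ⇒ rapid intensification.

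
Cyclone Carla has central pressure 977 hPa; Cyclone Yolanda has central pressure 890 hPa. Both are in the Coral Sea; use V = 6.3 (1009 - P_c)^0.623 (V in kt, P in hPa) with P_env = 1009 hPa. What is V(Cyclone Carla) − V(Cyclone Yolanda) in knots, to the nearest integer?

-69 kt

Cyclone Carla: ΔP = 32; V ≈ 6.3 × 32^0.623 ≈ 54.58 kt.
Cyclone Yolanda: ΔP = 119; V ≈ 6.3 × 119^0.623 ≈ 123.71 kt.
Difference ≈ 54.58 − 123.71 = -69.13 → -69 kt.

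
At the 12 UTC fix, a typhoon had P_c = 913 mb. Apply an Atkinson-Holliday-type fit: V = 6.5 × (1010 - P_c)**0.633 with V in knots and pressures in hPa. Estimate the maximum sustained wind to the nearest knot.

118 kt

ΔP = 1010 − 913 = 97 mb.
97^0.633 ≈ 18.098.
V ≈ 6.5 × 18.098 ≈ 117.6 kt.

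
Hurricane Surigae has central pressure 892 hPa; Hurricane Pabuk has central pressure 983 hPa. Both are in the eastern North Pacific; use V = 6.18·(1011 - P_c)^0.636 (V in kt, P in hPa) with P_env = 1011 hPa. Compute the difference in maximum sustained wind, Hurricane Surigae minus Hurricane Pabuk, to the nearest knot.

78 kt

Hurricane Surigae: ΔP = 119; V ≈ 6.18 × 119^0.636 ≈ 129.13 kt.
Hurricane Pabuk: ΔP = 28; V ≈ 6.18 × 28^0.636 ≈ 51.45 kt.
Difference ≈ 129.13 − 51.45 = 77.68 → 78 kt.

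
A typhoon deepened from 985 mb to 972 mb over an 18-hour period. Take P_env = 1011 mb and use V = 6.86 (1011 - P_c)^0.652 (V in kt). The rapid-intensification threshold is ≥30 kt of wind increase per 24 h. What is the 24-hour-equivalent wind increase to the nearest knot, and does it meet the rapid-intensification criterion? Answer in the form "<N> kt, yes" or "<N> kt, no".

V₁: ΔP = 26, V ≈ 6.86 × 26^0.652 ≈ 57.40 kt.
V₂: ΔP = 39, V ≈ 6.86 × 39^0.652 ≈ 74.76 kt.
ΔV over 18 h = 17.36 kt → 24 h equivalent = 17.36 × 24/18 ≈ 23.15 kt.
23 kt < 30 kt ⇒ not rapid intensification.

23 kt, no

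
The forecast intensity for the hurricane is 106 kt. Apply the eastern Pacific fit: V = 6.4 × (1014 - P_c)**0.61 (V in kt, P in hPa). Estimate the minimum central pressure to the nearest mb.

914 mb

ΔP = (V / 6.4)^(1/0.61) = (106/6.4)^1.639.
106/6.4 = 16.562; 16.562^1.639 ≈ 99.67 mb.
P_c = 1014 − 99.67 = 914.33 ≈ 914 mb.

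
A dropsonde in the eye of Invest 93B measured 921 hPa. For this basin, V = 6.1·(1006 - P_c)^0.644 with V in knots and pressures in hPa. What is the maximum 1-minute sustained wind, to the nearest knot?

ΔP = 1006 − 921 = 85 hPa.
85^0.644 ≈ 17.480.
V ≈ 6.1 × 17.480 ≈ 106.6 kt.

107 kt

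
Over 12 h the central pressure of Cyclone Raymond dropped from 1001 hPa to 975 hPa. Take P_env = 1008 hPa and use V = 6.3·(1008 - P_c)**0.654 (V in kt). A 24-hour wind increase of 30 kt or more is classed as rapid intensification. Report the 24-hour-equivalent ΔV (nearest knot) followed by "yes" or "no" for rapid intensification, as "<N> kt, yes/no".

79 kt, yes

V₁: ΔP = 7, V ≈ 6.3 × 7^0.654 ≈ 22.49 kt.
V₂: ΔP = 33, V ≈ 6.3 × 33^0.654 ≈ 62.01 kt.
ΔV over 12 h = 39.52 kt → 24 h equivalent = 39.52 × 24/12 ≈ 79.04 kt.
79 kt ≥ 30 kt ⇒ rapid intensification.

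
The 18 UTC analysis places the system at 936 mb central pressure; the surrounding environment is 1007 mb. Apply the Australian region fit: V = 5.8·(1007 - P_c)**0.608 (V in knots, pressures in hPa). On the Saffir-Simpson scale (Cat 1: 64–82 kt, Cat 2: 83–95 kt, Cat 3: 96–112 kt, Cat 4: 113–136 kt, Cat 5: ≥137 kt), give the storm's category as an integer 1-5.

1

ΔP = 1007 − 936 = 71 mb.
V ≈ 5.8 × 71^0.608 = 5.8 × 13.35 ≈ 77 kt.
77 kt falls in the Category 1 band.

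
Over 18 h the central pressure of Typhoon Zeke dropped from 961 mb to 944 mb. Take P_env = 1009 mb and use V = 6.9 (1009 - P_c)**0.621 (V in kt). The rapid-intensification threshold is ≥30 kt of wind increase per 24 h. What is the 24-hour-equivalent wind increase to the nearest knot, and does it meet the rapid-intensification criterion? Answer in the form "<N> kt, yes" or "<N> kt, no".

21 kt, no

V₁: ΔP = 48, V ≈ 6.9 × 48^0.621 ≈ 76.37 kt.
V₂: ΔP = 65, V ≈ 6.9 × 65^0.621 ≈ 92.19 kt.
ΔV over 18 h = 15.82 kt → 24 h equivalent = 15.82 × 24/18 ≈ 21.09 kt.
21 kt < 30 kt ⇒ not rapid intensification.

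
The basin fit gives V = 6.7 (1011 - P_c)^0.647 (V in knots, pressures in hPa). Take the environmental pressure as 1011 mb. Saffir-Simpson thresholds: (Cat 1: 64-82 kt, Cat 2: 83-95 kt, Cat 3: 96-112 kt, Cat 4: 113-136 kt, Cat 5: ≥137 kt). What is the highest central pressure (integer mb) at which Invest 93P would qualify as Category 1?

Category 1 begins at V = 64 kt.
Required ΔP = (64/6.7)^(1/0.647) = 9.552^1.546 ≈ 32.72 mb.
P_c ≤ 1011 − 32.72 = 978.28, so the highest integer P_c is 978 mb.

978 mb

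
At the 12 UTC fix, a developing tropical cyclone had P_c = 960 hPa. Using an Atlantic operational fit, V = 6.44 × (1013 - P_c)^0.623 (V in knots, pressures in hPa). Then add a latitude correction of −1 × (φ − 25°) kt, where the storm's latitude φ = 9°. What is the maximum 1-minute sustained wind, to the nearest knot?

92 kt

ΔP = 1013 − 960 = 53 hPa.
53^0.623 ≈ 11.864.
V ≈ 6.44 × 11.864 ≈ 76.4 kt.
Latitude correction: −1 × (9 − 25) = 16 kt.
Corrected V ≈ 92.4 kt → 92 kt.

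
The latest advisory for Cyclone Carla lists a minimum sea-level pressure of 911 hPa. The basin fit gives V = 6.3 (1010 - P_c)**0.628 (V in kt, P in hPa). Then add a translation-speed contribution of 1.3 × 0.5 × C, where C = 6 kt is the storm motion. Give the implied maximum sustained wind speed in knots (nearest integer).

ΔP = 1010 − 911 = 99 hPa.
99^0.628 ≈ 17.917.
V ≈ 6.3 × 17.917 ≈ 112.9 kt.
Translation term: 1.3 × 0.5 × 6 = 3.9 kt.
Corrected V ≈ 116.8 kt → 117 kt.

117 kt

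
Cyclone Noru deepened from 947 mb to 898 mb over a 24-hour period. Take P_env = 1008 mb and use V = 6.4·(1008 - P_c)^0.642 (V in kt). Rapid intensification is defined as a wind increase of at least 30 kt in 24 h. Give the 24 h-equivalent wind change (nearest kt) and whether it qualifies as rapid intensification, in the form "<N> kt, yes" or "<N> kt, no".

41 kt, yes

V₁: ΔP = 61, V ≈ 6.4 × 61^0.642 ≈ 89.61 kt.
V₂: ΔP = 110, V ≈ 6.4 × 110^0.642 ≈ 130.84 kt.
ΔV over 24 h = 41.23 kt → 24 h equivalent = 41.23 × 24/24 ≈ 41.23 kt.
41 kt ≥ 30 kt ⇒ rapid intensification.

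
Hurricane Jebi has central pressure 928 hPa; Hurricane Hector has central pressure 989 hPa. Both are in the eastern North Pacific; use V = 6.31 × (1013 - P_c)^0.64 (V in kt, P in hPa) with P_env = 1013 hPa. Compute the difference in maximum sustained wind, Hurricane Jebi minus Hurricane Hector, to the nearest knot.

Hurricane Jebi: ΔP = 85; V ≈ 6.31 × 85^0.64 ≈ 108.36 kt.
Hurricane Hector: ΔP = 24; V ≈ 6.31 × 24^0.64 ≈ 48.24 kt.
Difference ≈ 108.36 − 48.24 = 60.12 → 60 kt.

60 kt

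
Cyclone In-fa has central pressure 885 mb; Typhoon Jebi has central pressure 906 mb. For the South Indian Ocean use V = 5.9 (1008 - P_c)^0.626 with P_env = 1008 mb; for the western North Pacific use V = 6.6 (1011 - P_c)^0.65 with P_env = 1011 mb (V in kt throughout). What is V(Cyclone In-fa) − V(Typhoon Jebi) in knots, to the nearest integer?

Cyclone In-fa: ΔP = 123; V ≈ 5.9 × 123^0.626 ≈ 119.99 kt.
Typhoon Jebi: ΔP = 105; V ≈ 6.6 × 105^0.65 ≈ 135.93 kt.
Difference ≈ 119.99 − 135.93 = -15.94 → -16 kt.

-16 kt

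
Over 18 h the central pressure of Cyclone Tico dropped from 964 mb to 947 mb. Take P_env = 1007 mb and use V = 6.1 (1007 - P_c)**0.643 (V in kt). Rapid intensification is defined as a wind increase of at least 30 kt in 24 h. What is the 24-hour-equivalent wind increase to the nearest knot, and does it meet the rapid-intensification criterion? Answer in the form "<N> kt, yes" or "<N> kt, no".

22 kt, no

V₁: ΔP = 43, V ≈ 6.1 × 43^0.643 ≈ 68.49 kt.
V₂: ΔP = 60, V ≈ 6.1 × 60^0.643 ≈ 84.86 kt.
ΔV over 18 h = 16.37 kt → 24 h equivalent = 16.37 × 24/18 ≈ 21.83 kt.
22 kt < 30 kt ⇒ not rapid intensification.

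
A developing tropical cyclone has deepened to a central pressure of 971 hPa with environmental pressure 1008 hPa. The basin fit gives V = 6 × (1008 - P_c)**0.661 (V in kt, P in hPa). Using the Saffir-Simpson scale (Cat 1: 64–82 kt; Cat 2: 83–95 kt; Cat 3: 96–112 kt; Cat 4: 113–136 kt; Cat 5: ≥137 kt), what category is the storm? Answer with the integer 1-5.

1

ΔP = 1008 − 971 = 37 hPa.
V ≈ 6 × 37^0.661 = 6 × 10.88 ≈ 65 kt.
65 kt falls in the Category 1 band.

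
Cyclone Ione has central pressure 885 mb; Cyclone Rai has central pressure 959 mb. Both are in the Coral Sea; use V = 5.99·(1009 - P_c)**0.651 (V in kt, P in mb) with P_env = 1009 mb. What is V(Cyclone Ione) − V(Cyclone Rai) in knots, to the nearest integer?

62 kt

Cyclone Ione: ΔP = 124; V ≈ 5.99 × 124^0.651 ≈ 138.12 kt.
Cyclone Rai: ΔP = 50; V ≈ 5.99 × 50^0.651 ≈ 76.46 kt.
Difference ≈ 138.12 − 76.46 = 61.66 → 62 kt.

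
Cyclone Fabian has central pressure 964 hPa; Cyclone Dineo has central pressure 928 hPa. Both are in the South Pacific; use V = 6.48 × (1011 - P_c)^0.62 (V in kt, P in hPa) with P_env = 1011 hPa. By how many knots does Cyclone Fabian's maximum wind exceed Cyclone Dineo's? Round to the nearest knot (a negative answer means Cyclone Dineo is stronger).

-30 kt

Cyclone Fabian: ΔP = 47; V ≈ 6.48 × 47^0.62 ≈ 70.51 kt.
Cyclone Dineo: ΔP = 83; V ≈ 6.48 × 83^0.62 ≈ 100.32 kt.
Difference ≈ 70.51 − 100.32 = -29.81 → -30 kt.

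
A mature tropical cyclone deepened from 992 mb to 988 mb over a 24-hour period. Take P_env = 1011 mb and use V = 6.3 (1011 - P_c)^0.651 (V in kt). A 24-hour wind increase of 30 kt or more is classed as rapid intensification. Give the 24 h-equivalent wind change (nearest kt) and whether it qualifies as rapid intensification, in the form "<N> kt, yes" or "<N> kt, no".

6 kt, no

V₁: ΔP = 19, V ≈ 6.3 × 19^0.651 ≈ 42.84 kt.
V₂: ΔP = 23, V ≈ 6.3 × 23^0.651 ≈ 48.51 kt.
ΔV over 24 h = 5.67 kt → 24 h equivalent = 5.67 × 24/24 ≈ 5.67 kt.
6 kt < 30 kt ⇒ not rapid intensification.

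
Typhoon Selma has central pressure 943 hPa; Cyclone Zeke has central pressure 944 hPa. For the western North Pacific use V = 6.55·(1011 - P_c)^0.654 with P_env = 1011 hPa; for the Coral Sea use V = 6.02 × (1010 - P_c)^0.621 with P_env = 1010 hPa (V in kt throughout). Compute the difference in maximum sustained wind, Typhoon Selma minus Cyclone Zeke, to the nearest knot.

22 kt

Typhoon Selma: ΔP = 68; V ≈ 6.55 × 68^0.654 ≈ 103.44 kt.
Cyclone Zeke: ΔP = 66; V ≈ 6.02 × 66^0.621 ≈ 81.20 kt.
Difference ≈ 103.44 − 81.20 = 22.24 → 22 kt.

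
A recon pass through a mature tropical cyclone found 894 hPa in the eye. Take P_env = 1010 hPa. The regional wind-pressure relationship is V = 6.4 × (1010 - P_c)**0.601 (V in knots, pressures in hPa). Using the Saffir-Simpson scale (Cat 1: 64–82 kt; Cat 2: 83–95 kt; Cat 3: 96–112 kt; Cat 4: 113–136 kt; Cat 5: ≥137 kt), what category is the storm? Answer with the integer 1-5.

3

ΔP = 1010 − 894 = 116 hPa.
V ≈ 6.4 × 116^0.601 = 6.4 × 17.41 ≈ 111 kt.
111 kt falls in the Category 3 band.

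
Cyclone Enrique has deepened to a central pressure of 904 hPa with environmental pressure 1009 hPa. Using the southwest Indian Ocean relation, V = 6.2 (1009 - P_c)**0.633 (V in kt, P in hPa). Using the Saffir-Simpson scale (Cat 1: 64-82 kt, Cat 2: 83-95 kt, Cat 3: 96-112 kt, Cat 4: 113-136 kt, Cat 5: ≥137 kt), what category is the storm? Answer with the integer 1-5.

ΔP = 1009 − 904 = 105 hPa.
V ≈ 6.2 × 105^0.633 = 6.2 × 19.03 ≈ 118 kt.
118 kt falls in the Category 4 band.

4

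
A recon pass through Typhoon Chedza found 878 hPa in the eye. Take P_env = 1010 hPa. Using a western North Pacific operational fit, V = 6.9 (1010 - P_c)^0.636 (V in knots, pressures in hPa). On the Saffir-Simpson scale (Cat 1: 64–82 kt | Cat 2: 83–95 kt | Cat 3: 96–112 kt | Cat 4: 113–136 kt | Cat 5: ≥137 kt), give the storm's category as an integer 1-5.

5

ΔP = 1010 − 878 = 132 hPa.
V ≈ 6.9 × 132^0.636 = 6.9 × 22.32 ≈ 154 kt.
154 kt falls in the Category 5 band.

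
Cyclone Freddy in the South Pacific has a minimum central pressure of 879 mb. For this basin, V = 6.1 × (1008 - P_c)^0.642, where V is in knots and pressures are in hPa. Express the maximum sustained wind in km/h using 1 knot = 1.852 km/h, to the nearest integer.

256 km/h

ΔP = 1008 − 879 = 129 mb.
V ≈ 6.1 × 129^0.642 = 6.1 × 22.646 ≈ 138.143 kt.
138.143 × 1.852 ≈ 255.84 km/h → 256 km/h.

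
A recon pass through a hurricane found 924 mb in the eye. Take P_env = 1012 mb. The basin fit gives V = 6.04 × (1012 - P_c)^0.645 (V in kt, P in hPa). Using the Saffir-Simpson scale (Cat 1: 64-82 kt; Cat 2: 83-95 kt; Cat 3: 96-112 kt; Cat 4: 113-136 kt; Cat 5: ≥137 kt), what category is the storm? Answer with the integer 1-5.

3

ΔP = 1012 − 924 = 88 mb.
V ≈ 6.04 × 88^0.645 = 6.04 × 17.96 ≈ 108 kt.
108 kt falls in the Category 3 band.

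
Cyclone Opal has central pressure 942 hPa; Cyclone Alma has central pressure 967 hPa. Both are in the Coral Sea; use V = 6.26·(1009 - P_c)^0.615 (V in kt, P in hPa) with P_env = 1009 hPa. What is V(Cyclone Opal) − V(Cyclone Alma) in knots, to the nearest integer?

Cyclone Opal: ΔP = 67; V ≈ 6.26 × 67^0.615 ≈ 83.10 kt.
Cyclone Alma: ΔP = 42; V ≈ 6.26 × 42^0.615 ≈ 62.36 kt.
Difference ≈ 83.10 − 62.36 = 20.74 → 21 kt.

21 kt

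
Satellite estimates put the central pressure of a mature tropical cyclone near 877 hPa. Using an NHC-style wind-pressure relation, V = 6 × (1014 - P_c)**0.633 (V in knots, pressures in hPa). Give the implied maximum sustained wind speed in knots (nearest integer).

ΔP = 1014 − 877 = 137 hPa.
137^0.633 ≈ 22.519.
V ≈ 6 × 22.519 ≈ 135.1 kt.

135 kt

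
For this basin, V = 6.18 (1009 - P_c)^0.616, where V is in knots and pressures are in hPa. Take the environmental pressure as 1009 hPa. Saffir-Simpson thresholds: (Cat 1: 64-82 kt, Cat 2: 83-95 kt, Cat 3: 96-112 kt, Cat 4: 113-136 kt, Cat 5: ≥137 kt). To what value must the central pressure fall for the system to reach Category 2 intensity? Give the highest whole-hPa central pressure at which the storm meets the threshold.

Category 2 begins at V = 83 kt.
Required ΔP = (83/6.18)^(1/0.616) = 13.430^1.623 ≈ 67.81 hPa.
P_c ≤ 1009 − 67.81 = 941.19, so the highest integer P_c is 941 hPa.

941 hPa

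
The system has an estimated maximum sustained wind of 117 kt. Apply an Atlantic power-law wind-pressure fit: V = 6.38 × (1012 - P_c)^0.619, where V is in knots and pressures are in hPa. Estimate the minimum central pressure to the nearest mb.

ΔP = (V / 6.38)^(1/0.619) = (117/6.38)^1.616.
117/6.38 = 18.339; 18.339^1.616 ≈ 109.89 mb.
P_c = 1012 − 109.89 = 902.11 ≈ 902 mb.

902 mb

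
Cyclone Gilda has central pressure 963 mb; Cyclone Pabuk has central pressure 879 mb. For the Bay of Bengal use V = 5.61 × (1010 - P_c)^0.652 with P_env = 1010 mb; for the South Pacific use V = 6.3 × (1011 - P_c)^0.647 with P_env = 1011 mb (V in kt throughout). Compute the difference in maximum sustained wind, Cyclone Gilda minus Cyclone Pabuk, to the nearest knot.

Cyclone Gilda: ΔP = 47; V ≈ 5.61 × 47^0.652 ≈ 69.05 kt.
Cyclone Pabuk: ΔP = 132; V ≈ 6.3 × 132^0.647 ≈ 148.37 kt.
Difference ≈ 69.05 − 148.37 = -79.32 → -79 kt.

-79 kt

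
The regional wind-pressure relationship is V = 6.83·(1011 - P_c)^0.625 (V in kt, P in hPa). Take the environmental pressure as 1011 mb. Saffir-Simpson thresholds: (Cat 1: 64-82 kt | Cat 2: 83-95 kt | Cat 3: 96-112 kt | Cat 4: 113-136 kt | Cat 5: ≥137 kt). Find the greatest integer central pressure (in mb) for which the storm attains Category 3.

Category 3 begins at V = 96 kt.
Required ΔP = (96/6.83)^(1/0.625) = 14.056^1.600 ≈ 68.64 mb.
P_c ≤ 1011 − 68.64 = 942.36, so the highest integer P_c is 942 mb.

942 mb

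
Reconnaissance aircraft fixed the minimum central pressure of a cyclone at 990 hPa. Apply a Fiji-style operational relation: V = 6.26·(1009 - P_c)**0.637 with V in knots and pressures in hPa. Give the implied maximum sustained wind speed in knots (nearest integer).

41 kt

ΔP = 1009 − 990 = 19 hPa.
19^0.637 ≈ 6.525.
V ≈ 6.26 × 6.525 ≈ 40.8 kt.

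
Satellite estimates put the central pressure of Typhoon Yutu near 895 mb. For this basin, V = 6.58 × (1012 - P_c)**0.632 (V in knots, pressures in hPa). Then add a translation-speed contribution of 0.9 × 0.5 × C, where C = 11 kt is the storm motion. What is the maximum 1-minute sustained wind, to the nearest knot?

ΔP = 1012 − 895 = 117 mb.
117^0.632 ≈ 20.281.
V ≈ 6.58 × 20.281 ≈ 133.5 kt.
Translation term: 0.9 × 0.5 × 11 = 4.95 kt.
Corrected V ≈ 138.45 kt → 138 kt.

138 kt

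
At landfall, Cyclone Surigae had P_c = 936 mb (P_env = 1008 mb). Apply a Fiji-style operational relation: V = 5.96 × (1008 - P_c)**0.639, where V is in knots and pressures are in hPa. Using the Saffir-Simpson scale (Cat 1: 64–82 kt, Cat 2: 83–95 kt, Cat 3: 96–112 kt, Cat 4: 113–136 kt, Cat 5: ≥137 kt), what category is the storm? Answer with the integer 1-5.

ΔP = 1008 − 936 = 72 mb.
V ≈ 5.96 × 72^0.639 = 5.96 × 15.38 ≈ 92 kt.
92 kt falls in the Category 2 band.

2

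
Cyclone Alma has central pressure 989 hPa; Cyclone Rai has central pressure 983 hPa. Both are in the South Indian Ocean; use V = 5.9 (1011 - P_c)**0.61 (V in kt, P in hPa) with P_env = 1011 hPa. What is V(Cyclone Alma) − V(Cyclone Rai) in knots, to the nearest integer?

-6 kt

Cyclone Alma: ΔP = 22; V ≈ 5.9 × 22^0.61 ≈ 38.88 kt.
Cyclone Rai: ΔP = 28; V ≈ 5.9 × 28^0.61 ≈ 45.04 kt.
Difference ≈ 38.88 − 45.04 = -6.16 → -6 kt.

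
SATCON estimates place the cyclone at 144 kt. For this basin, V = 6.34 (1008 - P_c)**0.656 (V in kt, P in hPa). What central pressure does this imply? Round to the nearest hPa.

891 hPa

ΔP = (V / 6.34)^(1/0.656) = (144/6.34)^1.524.
144/6.34 = 22.713; 22.713^1.524 ≈ 116.81 hPa.
P_c = 1008 − 116.81 = 891.19 ≈ 891 hPa.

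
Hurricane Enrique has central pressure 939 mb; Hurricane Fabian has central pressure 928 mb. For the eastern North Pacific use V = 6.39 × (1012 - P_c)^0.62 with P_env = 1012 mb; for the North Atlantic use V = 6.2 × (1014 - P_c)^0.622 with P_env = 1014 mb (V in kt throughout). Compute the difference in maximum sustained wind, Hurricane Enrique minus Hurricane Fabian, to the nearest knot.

Hurricane Enrique: ΔP = 73; V ≈ 6.39 × 73^0.62 ≈ 91.36 kt.
Hurricane Fabian: ΔP = 86; V ≈ 6.2 × 86^0.622 ≈ 99.00 kt.
Difference ≈ 91.36 − 99.00 = -7.64 → -8 kt.

-8 kt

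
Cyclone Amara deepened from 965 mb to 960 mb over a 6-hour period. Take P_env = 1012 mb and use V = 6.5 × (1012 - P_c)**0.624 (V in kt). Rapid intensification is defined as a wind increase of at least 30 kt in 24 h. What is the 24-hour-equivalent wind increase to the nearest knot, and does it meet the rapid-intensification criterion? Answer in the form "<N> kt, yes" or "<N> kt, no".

19 kt, no

V₁: ΔP = 47, V ≈ 6.5 × 47^0.624 ≈ 71.83 kt.
V₂: ΔP = 52, V ≈ 6.5 × 52^0.624 ≈ 76.51 kt.
ΔV over 6 h = 4.68 kt → 24 h equivalent = 4.68 × 24/6 ≈ 18.72 kt.
19 kt < 30 kt ⇒ not rapid intensification.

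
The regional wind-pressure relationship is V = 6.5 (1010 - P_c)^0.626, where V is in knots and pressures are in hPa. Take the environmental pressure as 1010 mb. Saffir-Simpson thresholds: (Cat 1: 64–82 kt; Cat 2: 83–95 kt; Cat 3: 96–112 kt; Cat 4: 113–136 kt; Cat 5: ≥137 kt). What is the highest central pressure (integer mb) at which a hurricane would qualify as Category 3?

Category 3 begins at V = 96 kt.
Required ΔP = (96/6.5)^(1/0.626) = 14.769^1.597 ≈ 73.79 mb.
P_c ≤ 1010 − 73.79 = 936.21, so the highest integer P_c is 936 mb.

936 mb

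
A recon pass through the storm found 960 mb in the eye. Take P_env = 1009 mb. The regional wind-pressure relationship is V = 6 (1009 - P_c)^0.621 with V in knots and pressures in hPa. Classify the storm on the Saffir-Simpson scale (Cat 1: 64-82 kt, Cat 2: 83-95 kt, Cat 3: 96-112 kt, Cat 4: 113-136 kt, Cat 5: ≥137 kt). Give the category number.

1

ΔP = 1009 − 960 = 49 mb.
V ≈ 6 × 49^0.621 = 6 × 11.21 ≈ 67 kt.
67 kt falls in the Category 1 band.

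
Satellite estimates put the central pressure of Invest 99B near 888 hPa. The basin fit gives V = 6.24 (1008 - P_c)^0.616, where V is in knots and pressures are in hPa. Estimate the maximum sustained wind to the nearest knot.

119 kt

ΔP = 1008 − 888 = 120 hPa.
120^0.616 ≈ 19.089.
V ≈ 6.24 × 19.089 ≈ 119.1 kt.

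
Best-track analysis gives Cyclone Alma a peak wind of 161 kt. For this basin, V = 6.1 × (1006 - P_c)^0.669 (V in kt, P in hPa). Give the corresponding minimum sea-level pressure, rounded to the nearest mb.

873 mb

ΔP = (V / 6.1)^(1/0.669) = (161/6.1)^1.495.
161/6.1 = 26.393; 26.393^1.495 ≈ 133.29 mb.
P_c = 1006 − 133.29 = 872.71 ≈ 873 mb.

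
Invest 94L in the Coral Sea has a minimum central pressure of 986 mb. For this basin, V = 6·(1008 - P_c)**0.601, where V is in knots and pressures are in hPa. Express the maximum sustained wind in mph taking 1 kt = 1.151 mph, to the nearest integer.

ΔP = 1008 − 986 = 22 mb.
V ≈ 6 × 22^0.601 = 6 × 6.409 ≈ 38.455 kt.
38.455 × 1.151 ≈ 44.26 mph → 44 mph.

44 mph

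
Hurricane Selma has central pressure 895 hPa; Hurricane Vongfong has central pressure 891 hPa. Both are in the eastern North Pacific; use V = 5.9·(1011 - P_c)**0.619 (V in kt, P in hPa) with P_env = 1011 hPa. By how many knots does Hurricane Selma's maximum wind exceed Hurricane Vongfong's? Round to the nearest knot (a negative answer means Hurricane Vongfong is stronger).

Hurricane Selma: ΔP = 116; V ≈ 5.9 × 116^0.619 ≈ 111.88 kt.
Hurricane Vongfong: ΔP = 120; V ≈ 5.9 × 120^0.619 ≈ 114.25 kt.
Difference ≈ 111.88 − 114.25 = -2.37 → -2 kt.

-2 kt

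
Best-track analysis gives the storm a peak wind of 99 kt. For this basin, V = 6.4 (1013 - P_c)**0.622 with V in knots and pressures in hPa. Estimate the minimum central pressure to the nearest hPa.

ΔP = (V / 6.4)^(1/0.622) = (99/6.4)^1.608.
99/6.4 = 15.469; 15.469^1.608 ≈ 81.72 hPa.
P_c = 1013 − 81.72 = 931.28 ≈ 931 hPa.

931 hPa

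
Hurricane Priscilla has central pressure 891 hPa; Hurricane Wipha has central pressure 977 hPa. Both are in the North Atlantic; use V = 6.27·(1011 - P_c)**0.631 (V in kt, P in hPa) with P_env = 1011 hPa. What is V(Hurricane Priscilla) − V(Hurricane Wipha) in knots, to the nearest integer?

Hurricane Priscilla: ΔP = 120; V ≈ 6.27 × 120^0.631 ≈ 128.60 kt.
Hurricane Wipha: ΔP = 34; V ≈ 6.27 × 34^0.631 ≈ 58.03 kt.
Difference ≈ 128.60 − 58.03 = 70.57 → 71 kt.

71 kt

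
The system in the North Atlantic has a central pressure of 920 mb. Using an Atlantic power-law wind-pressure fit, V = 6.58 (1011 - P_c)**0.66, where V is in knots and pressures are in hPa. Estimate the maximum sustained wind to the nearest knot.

129 kt

ΔP = 1011 − 920 = 91 mb.
91^0.66 ≈ 19.632.
V ≈ 6.58 × 19.632 ≈ 129.2 kt.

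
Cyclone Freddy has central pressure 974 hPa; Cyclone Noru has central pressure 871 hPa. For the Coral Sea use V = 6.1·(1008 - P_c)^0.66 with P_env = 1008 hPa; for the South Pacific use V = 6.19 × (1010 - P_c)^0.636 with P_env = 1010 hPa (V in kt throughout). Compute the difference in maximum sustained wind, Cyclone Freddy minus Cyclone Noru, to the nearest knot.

Cyclone Freddy: ΔP = 34; V ≈ 6.1 × 34^0.66 ≈ 62.53 kt.
Cyclone Noru: ΔP = 139; V ≈ 6.19 × 139^0.636 ≈ 142.77 kt.
Difference ≈ 62.53 − 142.77 = -80.24 → -80 kt.

-80 kt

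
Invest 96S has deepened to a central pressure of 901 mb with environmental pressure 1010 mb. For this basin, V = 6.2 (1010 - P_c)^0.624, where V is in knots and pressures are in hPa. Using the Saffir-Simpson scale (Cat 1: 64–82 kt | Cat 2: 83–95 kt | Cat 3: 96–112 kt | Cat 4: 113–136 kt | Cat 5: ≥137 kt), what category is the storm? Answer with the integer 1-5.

ΔP = 1010 − 901 = 109 mb.
V ≈ 6.2 × 109^0.624 = 6.2 × 18.68 ≈ 116 kt.
116 kt falls in the Category 4 band.

4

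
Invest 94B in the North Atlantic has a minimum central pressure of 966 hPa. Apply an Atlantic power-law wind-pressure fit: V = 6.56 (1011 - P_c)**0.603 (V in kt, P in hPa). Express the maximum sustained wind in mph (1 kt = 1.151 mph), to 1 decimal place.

ΔP = 1011 − 966 = 45 hPa.
V ≈ 6.56 × 45^0.603 = 6.56 × 9.929 ≈ 65.131 kt.
65.131 × 1.151 ≈ 74.97 mph → 75.0 mph.

75.0 mph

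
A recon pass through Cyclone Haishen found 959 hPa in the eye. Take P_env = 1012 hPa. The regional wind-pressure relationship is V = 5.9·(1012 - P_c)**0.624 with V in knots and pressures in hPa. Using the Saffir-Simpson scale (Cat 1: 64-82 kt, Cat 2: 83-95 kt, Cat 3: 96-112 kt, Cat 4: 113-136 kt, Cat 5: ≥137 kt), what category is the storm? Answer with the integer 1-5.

1

ΔP = 1012 − 959 = 53 hPa.
V ≈ 5.9 × 53^0.624 = 5.9 × 11.91 ≈ 70 kt.
70 kt falls in the Category 1 band.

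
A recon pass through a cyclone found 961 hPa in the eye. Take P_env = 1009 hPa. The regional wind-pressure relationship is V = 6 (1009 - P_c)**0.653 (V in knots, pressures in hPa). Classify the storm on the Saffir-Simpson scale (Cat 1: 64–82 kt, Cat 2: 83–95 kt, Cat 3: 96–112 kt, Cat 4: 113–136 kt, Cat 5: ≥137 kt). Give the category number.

1

ΔP = 1009 − 961 = 48 hPa.
V ≈ 6 × 48^0.653 = 6 × 12.53 ≈ 75 kt.
75 kt falls in the Category 1 band.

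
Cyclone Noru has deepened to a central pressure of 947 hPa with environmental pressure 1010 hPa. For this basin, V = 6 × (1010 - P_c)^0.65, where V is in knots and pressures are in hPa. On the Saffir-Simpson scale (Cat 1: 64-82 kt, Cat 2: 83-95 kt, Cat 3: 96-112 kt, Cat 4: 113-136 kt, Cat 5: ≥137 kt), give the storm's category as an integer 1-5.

2

ΔP = 1010 − 947 = 63 hPa.
V ≈ 6 × 63^0.65 = 6 × 14.78 ≈ 89 kt.
89 kt falls in the Category 2 band.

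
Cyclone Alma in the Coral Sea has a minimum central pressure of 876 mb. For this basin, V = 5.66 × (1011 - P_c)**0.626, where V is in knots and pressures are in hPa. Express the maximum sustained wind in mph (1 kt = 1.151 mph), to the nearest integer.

ΔP = 1011 − 876 = 135 mb.
V ≈ 5.66 × 135^0.626 = 5.66 × 21.557 ≈ 122.013 kt.
122.013 × 1.151 ≈ 140.44 mph → 140 mph.

140 mph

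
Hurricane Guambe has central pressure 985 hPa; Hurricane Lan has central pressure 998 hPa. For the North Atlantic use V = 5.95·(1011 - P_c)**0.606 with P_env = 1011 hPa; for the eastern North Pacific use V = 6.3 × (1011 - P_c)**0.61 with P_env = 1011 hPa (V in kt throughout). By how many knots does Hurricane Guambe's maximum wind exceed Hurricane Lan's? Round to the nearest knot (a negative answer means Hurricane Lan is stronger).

13 kt

Hurricane Guambe: ΔP = 26; V ≈ 5.95 × 26^0.606 ≈ 42.85 kt.
Hurricane Lan: ΔP = 13; V ≈ 6.3 × 13^0.61 ≈ 30.12 kt.
Difference ≈ 42.85 − 30.12 = 12.73 → 13 kt.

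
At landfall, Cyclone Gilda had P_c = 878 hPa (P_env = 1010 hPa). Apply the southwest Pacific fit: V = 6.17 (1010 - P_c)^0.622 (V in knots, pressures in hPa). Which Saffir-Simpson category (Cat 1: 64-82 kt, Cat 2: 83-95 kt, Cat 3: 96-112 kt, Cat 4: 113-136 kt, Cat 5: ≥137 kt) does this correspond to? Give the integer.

ΔP = 1010 − 878 = 132 hPa.
V ≈ 6.17 × 132^0.622 = 6.17 × 20.84 ≈ 129 kt.
129 kt falls in the Category 4 band.

4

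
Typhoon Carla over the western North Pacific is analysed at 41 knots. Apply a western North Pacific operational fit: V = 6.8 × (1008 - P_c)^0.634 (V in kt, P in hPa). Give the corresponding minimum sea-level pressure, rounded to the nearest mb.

991 mb

ΔP = (V / 6.8)^(1/0.634) = (41/6.8)^1.577.
41/6.8 = 6.029; 6.029^1.577 ≈ 17.01 mb.
P_c = 1008 − 17.01 = 990.99 ≈ 991 mb.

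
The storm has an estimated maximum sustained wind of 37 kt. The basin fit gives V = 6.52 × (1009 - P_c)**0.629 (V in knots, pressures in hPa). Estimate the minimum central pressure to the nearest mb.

ΔP = (V / 6.52)^(1/0.629) = (37/6.52)^1.590.
37/6.52 = 5.675; 5.675^1.590 ≈ 15.80 mb.
P_c = 1009 − 15.80 = 993.20 ≈ 993 mb.

993 mb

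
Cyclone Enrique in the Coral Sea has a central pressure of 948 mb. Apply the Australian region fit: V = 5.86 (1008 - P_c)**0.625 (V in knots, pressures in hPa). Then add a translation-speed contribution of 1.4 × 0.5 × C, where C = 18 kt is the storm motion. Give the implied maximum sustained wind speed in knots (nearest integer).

88 kt

ΔP = 1008 − 948 = 60 mb.
60^0.625 ≈ 12.922.
V ≈ 5.86 × 12.922 ≈ 75.7 kt.
Translation term: 1.4 × 0.5 × 18 = 12.6 kt.
Corrected V ≈ 88.3 kt → 88 kt.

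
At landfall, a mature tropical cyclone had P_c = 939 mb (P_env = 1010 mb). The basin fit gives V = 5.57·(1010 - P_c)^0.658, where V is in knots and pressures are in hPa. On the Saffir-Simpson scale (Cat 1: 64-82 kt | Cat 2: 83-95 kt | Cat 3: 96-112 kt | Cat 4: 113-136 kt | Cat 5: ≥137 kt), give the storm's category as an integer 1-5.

ΔP = 1010 − 939 = 71 mb.
V ≈ 5.57 × 71^0.658 = 5.57 × 16.52 ≈ 92 kt.
92 kt falls in the Category 2 band.

2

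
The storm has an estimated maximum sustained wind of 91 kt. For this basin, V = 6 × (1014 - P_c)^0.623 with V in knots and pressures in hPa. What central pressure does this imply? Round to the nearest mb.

935 mb

ΔP = (V / 6)^(1/0.623) = (91/6)^1.605.
91/6 = 15.167; 15.167^1.605 ≈ 78.61 mb.
P_c = 1014 − 78.61 = 935.39 ≈ 935 mb.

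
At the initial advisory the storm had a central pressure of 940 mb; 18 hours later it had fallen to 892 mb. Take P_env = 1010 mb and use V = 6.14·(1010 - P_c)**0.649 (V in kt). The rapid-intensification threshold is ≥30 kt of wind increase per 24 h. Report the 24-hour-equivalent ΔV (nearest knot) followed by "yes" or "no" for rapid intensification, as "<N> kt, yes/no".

52 kt, yes

V₁: ΔP = 70, V ≈ 6.14 × 70^0.649 ≈ 96.75 kt.
V₂: ΔP = 118, V ≈ 6.14 × 118^0.649 ≈ 135.77 kt.
ΔV over 18 h = 39.02 kt → 24 h equivalent = 39.02 × 24/18 ≈ 52.03 kt.
52 kt ≥ 30 kt ⇒ rapid intensification.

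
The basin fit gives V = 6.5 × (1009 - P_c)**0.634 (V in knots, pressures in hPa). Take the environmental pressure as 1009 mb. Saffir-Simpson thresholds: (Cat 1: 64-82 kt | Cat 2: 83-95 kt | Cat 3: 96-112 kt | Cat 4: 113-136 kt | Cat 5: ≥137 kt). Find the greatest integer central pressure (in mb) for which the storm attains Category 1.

Category 1 begins at V = 64 kt.
Required ΔP = (64/6.5)^(1/0.634) = 9.846^1.577 ≈ 36.87 mb.
P_c ≤ 1009 − 36.87 = 972.13, so the highest integer P_c is 972 mb.

972 mb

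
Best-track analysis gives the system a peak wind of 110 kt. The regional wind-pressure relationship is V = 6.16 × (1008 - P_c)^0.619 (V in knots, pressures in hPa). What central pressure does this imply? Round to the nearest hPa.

903 hPa

ΔP = (V / 6.16)^(1/0.619) = (110/6.16)^1.616.
110/6.16 = 17.857; 17.857^1.616 ≈ 105.27 hPa.
P_c = 1008 − 105.27 = 902.73 ≈ 903 hPa.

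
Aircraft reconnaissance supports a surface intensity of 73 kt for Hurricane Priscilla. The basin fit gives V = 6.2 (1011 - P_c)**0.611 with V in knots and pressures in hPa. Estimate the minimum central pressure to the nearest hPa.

954 hPa

ΔP = (V / 6.2)^(1/0.611) = (73/6.2)^1.637.
73/6.2 = 11.774; 11.774^1.637 ≈ 56.59 hPa.
P_c = 1011 − 56.59 = 954.41 ≈ 954 hPa.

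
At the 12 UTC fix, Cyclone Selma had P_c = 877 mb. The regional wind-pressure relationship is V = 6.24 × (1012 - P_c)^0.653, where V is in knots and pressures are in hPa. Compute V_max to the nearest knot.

154 kt

ΔP = 1012 − 877 = 135 mb.
135^0.653 ≈ 24.610.
V ≈ 6.24 × 24.610 ≈ 153.6 kt.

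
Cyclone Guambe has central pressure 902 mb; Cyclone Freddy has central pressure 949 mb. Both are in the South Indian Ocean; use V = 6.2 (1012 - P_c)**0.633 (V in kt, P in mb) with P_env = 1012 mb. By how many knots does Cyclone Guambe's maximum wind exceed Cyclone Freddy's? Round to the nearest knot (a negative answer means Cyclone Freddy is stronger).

36 kt

Cyclone Guambe: ΔP = 110; V ≈ 6.2 × 110^0.633 ≈ 121.50 kt.
Cyclone Freddy: ΔP = 63; V ≈ 6.2 × 63^0.633 ≈ 85.38 kt.
Difference ≈ 121.50 − 85.38 = 36.12 → 36 kt.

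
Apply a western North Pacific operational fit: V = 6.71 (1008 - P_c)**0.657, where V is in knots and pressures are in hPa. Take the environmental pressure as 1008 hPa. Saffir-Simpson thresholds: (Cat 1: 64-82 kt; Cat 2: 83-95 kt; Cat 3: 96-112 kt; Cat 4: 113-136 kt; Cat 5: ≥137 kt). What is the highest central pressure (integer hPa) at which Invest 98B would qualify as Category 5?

Category 5 begins at V = 137 kt.
Required ΔP = (137/6.71)^(1/0.657) = 20.417^1.522 ≈ 98.61 hPa.
P_c ≤ 1008 − 98.61 = 909.39, so the highest integer P_c is 909 hPa.

909 hPa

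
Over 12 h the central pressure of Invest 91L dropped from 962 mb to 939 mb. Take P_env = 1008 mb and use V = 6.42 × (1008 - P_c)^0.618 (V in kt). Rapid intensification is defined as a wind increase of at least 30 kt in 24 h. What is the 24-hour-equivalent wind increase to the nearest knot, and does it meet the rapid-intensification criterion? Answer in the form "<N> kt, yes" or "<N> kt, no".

V₁: ΔP = 46, V ≈ 6.42 × 46^0.618 ≈ 68.41 kt.
V₂: ΔP = 69, V ≈ 6.42 × 69^0.618 ≈ 87.89 kt.
ΔV over 12 h = 19.48 kt → 24 h equivalent = 19.48 × 24/12 ≈ 38.96 kt.
39 kt ≥ 30 kt ⇒ rapid intensification.

39 kt, yes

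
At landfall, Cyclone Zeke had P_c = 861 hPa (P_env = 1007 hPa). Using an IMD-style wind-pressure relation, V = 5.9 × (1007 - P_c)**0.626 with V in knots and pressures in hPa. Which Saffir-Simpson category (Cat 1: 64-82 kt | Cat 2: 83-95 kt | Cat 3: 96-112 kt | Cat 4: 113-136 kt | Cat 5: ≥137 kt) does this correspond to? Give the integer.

4

ΔP = 1007 − 861 = 146 hPa.
V ≈ 5.9 × 146^0.626 = 5.9 × 22.64 ≈ 134 kt.
134 kt falls in the Category 4 band.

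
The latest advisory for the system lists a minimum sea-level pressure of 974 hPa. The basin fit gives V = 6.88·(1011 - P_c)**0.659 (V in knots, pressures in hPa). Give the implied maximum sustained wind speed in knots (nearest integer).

74 kt

ΔP = 1011 − 974 = 37 hPa.
37^0.659 ≈ 10.801.
V ≈ 6.88 × 10.801 ≈ 74.3 kt.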